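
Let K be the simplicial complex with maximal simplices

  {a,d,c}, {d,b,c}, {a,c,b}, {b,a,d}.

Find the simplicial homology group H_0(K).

H_0 ≅ Z.

Order the vertices as a < b < c < d. Listing each simplex with vertices in this order, K has dimension 2 with simplices:

  0-simplices (4): a, b, c, d
  1-simplices (6): ab, ac, ad, bc, bd, cd
  2-simplices (4): abc, abd, acd, bcd

giving chain groups C_0 ≅ Z^4, C_1 ≅ Z^6, C_2 ≅ Z^4.

Boundary ∂_1: C_1 → C_0 sends each edge [p,q] (with p < q) to q − p.
As a 4×6 matrix over Z this has rank 3, with invariant factors (1,1,1).

Boundary ∂_2: C_2 → C_1 maps a triangle to the signed sum of its edges. For instance
  ∂bcd = cd − bd + bc,
  ∂abc = bc − ac + ab.
The resulting 6×4 matrix has rank 3, and its Smith normal form has invariant factors (1,1,1).

From H_k ≅ ker(∂_k) / im(∂_{k+1}) we obtain:

  H_0: rank C_0 − rank ∂_1 = 4 − 3 = 1, and the invariant factors of ∂_1 are all 1, so H_0 ≅ Z.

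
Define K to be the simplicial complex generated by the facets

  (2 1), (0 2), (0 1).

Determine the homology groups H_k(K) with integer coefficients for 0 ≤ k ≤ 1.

K has 3 vertices, 3 edges.
rank ∂_0 = 0, rank ∂_1 = 2 ⇒ b_0 = 3 − 0 − 2 = 1; all invariant factors of ∂_1 are 1 so no torsion. So H_0 = Z.
rank ∂_1 = 2, rank ∂_2 = 0 ⇒ b_1 = 3 − 2 − 0 = 1. So H_1 = Z.

H_0 = Z,  H_1 = Z.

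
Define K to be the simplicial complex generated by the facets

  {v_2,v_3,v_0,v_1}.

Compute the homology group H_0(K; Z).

We work with the vertex ordering v_0 < v_1 < v_2 < v_3. The simplices of K, each written with vertices in increasing order, are:

  0-simplices (4): [v_0], [v_1], [v_2], [v_3]
  1-simplices (6): [v_0,v_1], [v_0,v_2], [v_0,v_3], [v_1,v_2], [v_1,v_3], [v_2,v_3]
  2-simplices (4): [v_0,v_1,v_2], [v_0,v_1,v_3], [v_0,v_2,v_3], [v_1,v_2,v_3]
  3-simplices (1): [v_0,v_1,v_2,v_3]

so the chain groups are C_0 ≅ Z^4, C_1 ≅ Z^6, C_2 ≅ Z^4, C_3 ≅ Z^1.

Boundary ∂_1: C_1 → C_0 maps an edge to its endpoints' difference, ∂[p,q] = q − p. For instance
  ∂[v_1,v_2] = [v_2] − [v_1].
As a 4×6 matrix over Z this has rank 3, with invariant factors (1,1,1).

Boundary ∂_2: C_2 → C_1 maps a triangle to the signed sum of its edges. For instance
  ∂[v_0,v_2,v_3] = [v_2,v_3] − [v_0,v_3] + [v_0,v_2],
  ∂[v_1,v_2,v_3] = [v_2,v_3] − [v_1,v_3] + [v_1,v_2].
As a 6×4 matrix over Z this has rank 3, with invariant factors (1,1,1).

The boundary map ∂_3: C_3 → C_2 sends each 3-simplex σ to the alternating sum Σ_i (−1)^i (σ with its i-th vertex removed). For instance
  ∂[v_0,v_1,v_2,v_3] = [v_1,v_2,v_3] − [v_0,v_2,v_3] + [v_0,v_1,v_3] − [v_0,v_1,v_2].
This gives a 4×1 integer matrix of rank 1; reducing to Smith normal form yields diagonal entries (1).

Reading off H_k = ker ∂_k / im ∂_{k+1}:

  H_0: rank C_0 − rank ∂_1 = 4 − 3 = 1, and the invariant factors of ∂_1 are all 1, so H_0 ≅ Z.

(K is a triangulation of the 3-simplex.)

H_0 ≅ Z.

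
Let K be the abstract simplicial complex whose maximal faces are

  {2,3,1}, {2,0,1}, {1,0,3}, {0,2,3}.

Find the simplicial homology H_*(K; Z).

H_0 = Z,  H_1 = 0,  H_2 = Z.

Fix the vertex order 0 < 1 < 2 < 3 and write every simplex with vertices in increasing order. Then dim K = 2 and the simplices of K are:

  0-simplices (4): [0], [1], [2], [3]
  1-simplices (6): [0,1], [0,2], [0,3], [1,2], [1,3], [2,3]
  2-simplices (4): [0,1,2], [0,1,3], [0,2,3], [1,2,3]

Hence C_0 ≅ Z^4, C_1 ≅ Z^6, C_2 ≅ Z^4.

∂_1: C_1 → C_0 sends each edge [p,q] (with p < q) to q − p. For instance
  ∂[0,1] = [1] − [0].
As a 4×6 matrix over Z this has rank 3, with invariant factors (1,1,1).

∂_2: C_2 → C_1 maps a triangle to the signed sum of its edges. For instance
  ∂[0,2,3] = [2,3] − [0,3] + [0,2],
  ∂[0,1,2] = [1,2] − [0,2] + [0,1].
This gives a 6×4 integer matrix of rank 3; reducing to Smith normal form yields diagonal entries (1,1,1).

From H_k ≅ ker(∂_k) / im(∂_{k+1}) we obtain:

  H_0: rank C_0 − rank ∂_1 = 4 − 3 = 1, and the invariant factors of ∂_1 are all 1, so H_0 = Z.
  H_1: rank ker ∂_1 − rank ∂_2 = (6 − 3) − 3 = 0, and the invariant factors of ∂_2 are all 1, so H_1 = 0.
  H_2: rank ker ∂_2 − rank ∂_3 = (4 − 3) − 0 = 1, and there is no ∂_3, so H_2 = Z.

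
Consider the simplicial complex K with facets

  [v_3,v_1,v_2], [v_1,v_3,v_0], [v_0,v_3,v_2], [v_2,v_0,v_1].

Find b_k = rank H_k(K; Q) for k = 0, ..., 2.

Take the total order v_0 < v_1 < v_2 < v_3 on the vertex set. Then K (dimension 2) consists of the simplices:

  0-simplices (4): [v_0], [v_1], [v_2], [v_3]
  1-simplices (6): [v_0,v_1], [v_0,v_2], [v_0,v_3], [v_1,v_2], [v_1,v_3], [v_2,v_3]
  2-simplices (4): [v_0,v_1,v_2], [v_0,v_1,v_3], [v_0,v_2,v_3], [v_1,v_2,v_3]

Hence C_0 ≅ Z^4, C_1 ≅ Z^6, C_2 ≅ Z^4.

Boundary ∂_1: C_1 → C_0 is given by ∂[p,q] = [q] − [p]. For instance
  ∂[v_0,v_2] = [v_2] − [v_0].
The 4×6 boundary matrix has rank 3 and Smith normal form diag(1,1,1).

Boundary ∂_2: C_2 → C_1 acts by ∂[p,q,r] = [q,r] − [p,r] + [p,q]. For instance
  ∂[v_0,v_1,v_3] = [v_1,v_3] − [v_0,v_3] + [v_0,v_1],
  ∂[v_0,v_2,v_3] = [v_2,v_3] − [v_0,v_3] + [v_0,v_2].
This gives a 6×4 integer matrix of rank 3; reducing to Smith normal form yields diagonal entries (1,1,1).

Computing H_k = (kernel of ∂_k) / (image of ∂_{k+1}):

  H_0: rank C_0 − rank ∂_1 = 4 − 3 = 1, and the invariant factors of ∂_1 are all 1, so H_0 ≅ Z.
  H_1: rank ker ∂_1 − rank ∂_2 = (6 − 3) − 3 = 0, and the invariant factors of ∂_2 are all 1, so H_1 ≅ 0.
  H_2: rank ker ∂_2 − rank ∂_3 = (4 − 3) − 0 = 1, and there is no ∂_3, so H_2 ≅ Z.

As a check, the Euler characteristic is 4 − 6 + 4 = 2, which agrees with 1 − 0 + 1 = 2.

Hence the Betti numbers are b_0 = 1, b_1 = 0, b_2 = 1.

b_0 = 1, b_1 = 0, b_2 = 1.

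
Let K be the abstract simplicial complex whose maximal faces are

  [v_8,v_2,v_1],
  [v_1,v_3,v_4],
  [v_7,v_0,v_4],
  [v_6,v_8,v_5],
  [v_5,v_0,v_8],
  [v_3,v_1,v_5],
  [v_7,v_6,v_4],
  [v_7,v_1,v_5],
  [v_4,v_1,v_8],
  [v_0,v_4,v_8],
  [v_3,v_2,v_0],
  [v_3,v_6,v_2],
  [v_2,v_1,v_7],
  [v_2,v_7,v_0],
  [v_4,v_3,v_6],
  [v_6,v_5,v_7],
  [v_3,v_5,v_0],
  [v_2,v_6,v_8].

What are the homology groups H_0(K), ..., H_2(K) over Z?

H_0 ≅ Z,  H_1 ≅ Z^2,  H_2 ≅ Z.

We work with the vertex ordering v_0 < v_1 < v_2 < v_3 < v_4 < v_5 < v_6 < v_7 < v_8. The simplices of K, each written with vertices in increasing order, are:

  0-simplices (9): [v_0], [v_1], [v_2], [v_3], [v_4], [v_5], [v_6], [v_7], [v_8]
  1-simplices (27): (27 of them)
  2-simplices (18): (18 of them)

Hence C_0 ≅ Z^9, C_1 ≅ Z^27, C_2 ≅ Z^18.

The boundary map ∂_1: C_1 → C_0 sends each edge [p,q] (with p < q) to q − p. For instance
  ∂[v_1,v_3] = [v_3] − [v_1].
The 9×27 boundary matrix has rank 8 and Smith normal form diag(1,1,1,1,1,1,1,1).

∂_2: C_2 → C_1 maps a triangle to the signed sum of its edges. For instance
  ∂[v_0,v_4,v_8] = [v_4,v_8] − [v_0,v_8] + [v_0,v_4],
  ∂[v_1,v_3,v_4] = [v_3,v_4] − [v_1,v_4] + [v_1,v_3].
The resulting 27×18 matrix has rank 17, and its Smith normal form has invariant factors (1,1,1,1,1,1,1,1,1,1,1,1,1,1,1,1,1).

Now H_k = ker ∂_k / im ∂_{k+1}, so:

  H_0: rank C_0 − rank ∂_1 = 9 − 8 = 1, and the invariant factors of ∂_1 are all 1, so H_0 ≅ Z.
  H_1: rank ker ∂_1 − rank ∂_2 = (27 − 8) − 17 = 2, and the invariant factors of ∂_2 are all 1, so H_1 ≅ Z^2.
  H_2: rank ker ∂_2 − rank ∂_3 = (18 − 17) − 0 = 1, and there is no ∂_3, so H_2 ≅ Z.

As a check, the Euler characteristic is 9 − 27 + 18 = 0, which agrees with 1 − 2 + 1 = 0.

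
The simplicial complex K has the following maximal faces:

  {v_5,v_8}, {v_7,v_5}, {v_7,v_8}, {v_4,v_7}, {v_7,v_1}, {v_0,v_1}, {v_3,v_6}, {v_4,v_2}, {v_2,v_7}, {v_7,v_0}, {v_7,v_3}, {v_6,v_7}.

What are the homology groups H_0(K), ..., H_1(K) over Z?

H_0 = Z,  H_1 = Z^4.

We work with the vertex ordering v_0 < v_1 < v_2 < v_3 < v_4 < v_5 < v_6 < v_7 < v_8. The simplices of K, each written with vertices in increasing order, are:

  0-simplices (9): [v_0], [v_1], [v_2], [v_3], [v_4], [v_5], [v_6], [v_7], [v_8]
  1-simplices (12): [v_0,v_1], [v_0,v_7], [v_1,v_7], [v_2,v_4], [v_2,v_7], [v_3,v_6], [v_3,v_7], [v_4,v_7], [v_5,v_7], [v_5,v_8], [v_6,v_7], [v_7,v_8]

Hence C_0 ≅ Z^9, C_1 ≅ Z^12.

The boundary map ∂_1: C_1 → C_0 maps an edge to its endpoints' difference, ∂[p,q] = q − p. For instance
  ∂[v_7,v_8] = [v_8] − [v_7].
As a 9×12 matrix over Z this has rank 8, with invariant factors (1,1,1,1,1,1,1,1).

Reading off H_k = ker ∂_k / im ∂_{k+1}:

  H_0: rank C_0 − rank ∂_1 = 9 − 8 = 1, and the invariant factors of ∂_1 are all 1, so H_0 ≅ Z.
  H_1: rank ker ∂_1 − rank ∂_2 = (12 − 8) − 0 = 4, and there is no ∂_2, so H_1 ≅ Z^4.

As a check, the Euler characteristic is 9 − 12 = -3, which agrees with 1 − 4 = -3.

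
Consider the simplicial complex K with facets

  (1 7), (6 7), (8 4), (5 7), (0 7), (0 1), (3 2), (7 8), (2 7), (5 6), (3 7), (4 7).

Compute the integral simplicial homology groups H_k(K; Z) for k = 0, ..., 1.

We work with the vertex ordering 0 < 1 < 2 < 3 < 4 < 5 < 6 < 7 < 8. The simplices of K, each written with vertices in increasing order, are:

  0-simplices (9): [0], [1], [2], [3], [4], [5], [6], [7], [8]
  1-simplices (12): [0,1], [0,7], [1,7], [2,3], [2,7], [3,7], [4,7], [4,8], [5,6], [5,7], [6,7], [7,8]

so the chain groups are C_0 ≅ Z^9, C_1 ≅ Z^12.

Boundary ∂_1: C_1 → C_0 is given by ∂[p,q] = [q] − [p]. For instance
  ∂[1,7] = [7] − [1].
This gives a 9×12 integer matrix of rank 8; reducing to Smith normal form yields diagonal entries (1,1,1,1,1,1,1,1).

Now H_k = ker ∂_k / im ∂_{k+1}, so:

  H_0: rank C_0 − rank ∂_1 = 9 − 8 = 1, and the invariant factors of ∂_1 are all 1, so H_0 ≅ Z.
  H_1: rank ker ∂_1 − rank ∂_2 = (12 − 8) − 0 = 4, and there is no ∂_2, so H_1 ≅ Z^4.

As a check, the Euler characteristic is 9 − 12 = -3, which agrees with 1 − 4 = -3.
(K is a triangulation of a wedge of 4 circles.)

H_0 ≅ Z,  H_1 ≅ Z^4.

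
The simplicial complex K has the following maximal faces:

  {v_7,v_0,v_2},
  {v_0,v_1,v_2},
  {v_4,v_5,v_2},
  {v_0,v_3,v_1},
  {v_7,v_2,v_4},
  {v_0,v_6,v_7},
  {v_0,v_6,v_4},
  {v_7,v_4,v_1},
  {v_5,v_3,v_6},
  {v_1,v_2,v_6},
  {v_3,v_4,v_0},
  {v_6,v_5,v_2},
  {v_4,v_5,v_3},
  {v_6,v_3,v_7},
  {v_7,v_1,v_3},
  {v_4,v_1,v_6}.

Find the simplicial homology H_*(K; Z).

We work with the vertex ordering v_0 < v_1 < v_2 < v_3 < v_4 < v_5 < v_6 < v_7. The simplices of K, each written with vertices in increasing order, are:

  0-simplices (8): [v_0], [v_1], [v_2], [v_3], [v_4], [v_5], [v_6], [v_7]
  1-simplices (24): (24 of them)
  2-simplices (16): (16 of them)

giving chain groups C_0 ≅ Z^8, C_1 ≅ Z^24, C_2 ≅ Z^16.

Boundary ∂_1: C_1 → C_0 maps an edge to its endpoints' difference, ∂[p,q] = q − p.
This gives a 8×24 integer matrix of rank 7; reducing to Smith normal form yields diagonal entries (1,1,1,1,1,1,1).

Boundary ∂_2: C_2 → C_1 sends each 2-simplex [p,q,r] to [q,r] − [p,r] + [p,q]. For instance
  ∂[v_0,v_4,v_6] = [v_4,v_6] − [v_0,v_6] + [v_0,v_4],
  ∂[v_1,v_2,v_6] = [v_2,v_6] − [v_1,v_6] + [v_1,v_2].
The resulting 24×16 matrix has rank 15, and its Smith normal form has invariant factors (1,1,1,1,1,1,1,1,1,1,1,1,1,1,1).

Computing H_k = (kernel of ∂_k) / (image of ∂_{k+1}):

  H_0: rank C_0 − rank ∂_1 = 8 − 7 = 1, and the invariant factors of ∂_1 are all 1, so H_0 ≅ Z.
  H_1: rank ker ∂_1 − rank ∂_2 = (24 − 7) − 15 = 2, and the invariant factors of ∂_2 are all 1, so H_1 ≅ Z^2.
  H_2: rank ker ∂_2 − rank ∂_3 = (16 − 15) − 0 = 1, and there is no ∂_3, so H_2 ≅ Z.

As a check, the Euler characteristic is 8 − 24 + 16 = 0, which agrees with 1 − 2 + 1 = 0.
(K is a triangulation of the torus T^2.)

H_0 = Z,  H_1 = Z^2,  H_2 = Z.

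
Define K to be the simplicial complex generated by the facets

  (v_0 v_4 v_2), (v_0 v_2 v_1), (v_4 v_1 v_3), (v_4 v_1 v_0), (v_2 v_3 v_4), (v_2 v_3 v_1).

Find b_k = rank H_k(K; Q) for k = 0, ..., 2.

b_0 = 1, b_1 = 0, b_2 = 1.

We work with the vertex ordering v_0 < v_1 < v_2 < v_3 < v_4. The simplices of K, each written with vertices in increasing order, are:

  0-simplices (5): [v_0], [v_1], [v_2], [v_3], [v_4]
  1-simplices (9): [v_0,v_1], [v_0,v_2], [v_0,v_4], [v_1,v_2], [v_1,v_3], [v_1,v_4], [v_2,v_3], [v_2,v_4], [v_3,v_4]
  2-simplices (6): [v_0,v_1,v_2], [v_0,v_1,v_4], [v_0,v_2,v_4], [v_1,v_2,v_3], [v_1,v_3,v_4], [v_2,v_3,v_4]

Hence C_0 ≅ Z^5, C_1 ≅ Z^9, C_2 ≅ Z^6.

Boundary ∂_1: C_1 → C_0 maps an edge to its endpoints' difference, ∂[p,q] = q − p.
This gives a 5×9 integer matrix of rank 4; reducing to Smith normal form yields diagonal entries (1,1,1,1).

Boundary ∂_2: C_2 → C_1 sends each 2-simplex [p,q,r] to [q,r] − [p,r] + [p,q]. For instance
  ∂[v_0,v_1,v_2] = [v_1,v_2] − [v_0,v_2] + [v_0,v_1],
  ∂[v_1,v_3,v_4] = [v_3,v_4] − [v_1,v_4] + [v_1,v_3].
The resulting 9×6 matrix has rank 5, and its Smith normal form has invariant factors (1,1,1,1,1).

Reading off H_k = ker ∂_k / im ∂_{k+1}:

  H_0: rank C_0 − rank ∂_1 = 5 − 4 = 1, and the invariant factors of ∂_1 are all 1, so H_0 = Z.
  H_1: rank ker ∂_1 − rank ∂_2 = (9 − 4) − 5 = 0, and the invariant factors of ∂_2 are all 1, so H_1 = 0.
  H_2: rank ker ∂_2 − rank ∂_3 = (6 − 5) − 0 = 1, and there is no ∂_3, so H_2 = Z.

(K is a triangulation of the 2-sphere S^2.)

Hence the Betti numbers are b_0 = 1, b_1 = 0, b_2 = 1.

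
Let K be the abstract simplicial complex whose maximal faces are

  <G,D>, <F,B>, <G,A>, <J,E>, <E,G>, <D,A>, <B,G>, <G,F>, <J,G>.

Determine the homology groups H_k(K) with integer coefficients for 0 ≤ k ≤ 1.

Order the vertices as A < B < D < E < F < G < J. Listing each simplex with vertices in this order, K has dimension 1 with simplices:

  0-simplices (7): A, B, D, E, F, G, J
  1-simplices (9): AD, AG, BF, BG, DG, EG, EJ, FG, GJ

so the chain groups are C_0 ≅ Z^7, C_1 ≅ Z^9.

Boundary ∂_1: C_1 → C_0 sends each edge [p,q] (with p < q) to q − p.
This gives a 7×9 integer matrix of rank 6; reducing to Smith normal form yields diagonal entries (1,1,1,1,1,1).

From H_k ≅ ker(∂_k) / im(∂_{k+1}) we obtain:

  H_0: rank C_0 − rank ∂_1 = 7 − 6 = 1, and the invariant factors of ∂_1 are all 1, so H_0 = Z.
  H_1: rank ker ∂_1 − rank ∂_2 = (9 − 6) − 0 = 3, and there is no ∂_2, so H_1 = Z^3.

H_0 ≅ Z,  H_1 ≅ Z^3.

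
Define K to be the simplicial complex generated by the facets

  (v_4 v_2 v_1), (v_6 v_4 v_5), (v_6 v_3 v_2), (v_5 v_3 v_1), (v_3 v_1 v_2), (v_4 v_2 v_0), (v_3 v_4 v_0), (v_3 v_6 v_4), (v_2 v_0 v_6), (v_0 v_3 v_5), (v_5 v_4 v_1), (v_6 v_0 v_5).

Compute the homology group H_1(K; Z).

Order the vertices as v_0 < v_1 < v_2 < v_3 < v_4 < v_5 < v_6. Listing each simplex with vertices in this order, K has dimension 2 with simplices:

  0-simplices (7): [v_0], [v_1], [v_2], [v_3], [v_4], [v_5], [v_6]
  1-simplices (18): (18 of them)
  2-simplices (12): (12 of them)

giving chain groups C_0 ≅ Z^7, C_1 ≅ Z^18, C_2 ≅ Z^12.

Boundary ∂_1: C_1 → C_0 is given by ∂[p,q] = [q] − [p]. For instance
  ∂[v_3,v_5] = [v_5] − [v_3].
As a 7×18 matrix over Z this has rank 6, with invariant factors (1,1,1,1,1,1).

Boundary ∂_2: C_2 → C_1 maps a triangle to the signed sum of its edges. For instance
  ∂[v_4,v_5,v_6] = [v_5,v_6] − [v_4,v_6] + [v_4,v_5],
  ∂[v_2,v_3,v_6] = [v_3,v_6] − [v_2,v_6] + [v_2,v_3].
The resulting 18×12 matrix has rank 12, and its Smith normal form has invariant factors (1,1,1,1,1,1,1,1,1,1,1,2).

Now H_k = ker ∂_k / im ∂_{k+1}, so:

  H_1: rank ker ∂_1 − rank ∂_2 = (18 − 6) − 12 = 0, and ∂_2 has invariant factor 2 > 1, so H_1 ≅ Z/2.

H_1 ≅ Z/2.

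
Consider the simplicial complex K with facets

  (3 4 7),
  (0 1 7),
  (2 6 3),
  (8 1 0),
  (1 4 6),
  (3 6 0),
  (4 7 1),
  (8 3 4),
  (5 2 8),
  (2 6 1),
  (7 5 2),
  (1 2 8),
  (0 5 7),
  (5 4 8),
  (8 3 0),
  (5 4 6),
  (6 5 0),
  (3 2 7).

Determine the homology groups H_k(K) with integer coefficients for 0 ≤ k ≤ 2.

Take the total order 0 < 1 < 2 < 3 < 4 < 5 < 6 < 7 < 8 on the vertex set. Then K (dimension 2) consists of the simplices:

  0-simplices (9): [0], [1], [2], [3], [4], [5], [6], [7], [8]
  1-simplices (27): (27 of them)
  2-simplices (18): [0,1,7], [0,1,8], [0,3,6], [0,3,8], [0,5,6], [0,5,7], [1,2,6], [1,2,8], [1,4,6], [1,4,7], [2,3,6], [2,3,7], [2,5,7], [2,5,8], [3,4,7], [3,4,8], [4,5,6], [4,5,8]

giving chain groups C_0 ≅ Z^9, C_1 ≅ Z^27, C_2 ≅ Z^18.

Boundary ∂_1: C_1 → C_0 sends each edge [p,q] (with p < q) to q − p. For instance
  ∂[0,6] = [6] − [0].
As a 9×27 matrix over Z this has rank 8, with invariant factors (1,1,1,1,1,1,1,1).

The boundary map ∂_2: C_2 → C_1 sends each 2-simplex [p,q,r] to [q,r] − [p,r] + [p,q]. For instance
  ∂[3,4,7] = [4,7] − [3,7] + [3,4],
  ∂[4,5,8] = [5,8] − [4,8] + [4,5].
The 27×18 boundary matrix has rank 17 and Smith normal form diag(1,1,1,1,1,1,1,1,1,1,1,1,1,1,1,1,1).

Now H_k = ker ∂_k / im ∂_{k+1}, so:

  H_0: rank C_0 − rank ∂_1 = 9 − 8 = 1, and the invariant factors of ∂_1 are all 1, so H_0 ≅ Z.
  H_1: rank ker ∂_1 − rank ∂_2 = (27 − 8) − 17 = 2, and the invariant factors of ∂_2 are all 1, so H_1 ≅ Z^2.
  H_2: rank ker ∂_2 − rank ∂_3 = (18 − 17) − 0 = 1, and there is no ∂_3, so H_2 ≅ Z.

(K is a triangulation of the torus T^2.)

H_0 ≅ Z,  H_1 ≅ Z^2,  H_2 ≅ Z.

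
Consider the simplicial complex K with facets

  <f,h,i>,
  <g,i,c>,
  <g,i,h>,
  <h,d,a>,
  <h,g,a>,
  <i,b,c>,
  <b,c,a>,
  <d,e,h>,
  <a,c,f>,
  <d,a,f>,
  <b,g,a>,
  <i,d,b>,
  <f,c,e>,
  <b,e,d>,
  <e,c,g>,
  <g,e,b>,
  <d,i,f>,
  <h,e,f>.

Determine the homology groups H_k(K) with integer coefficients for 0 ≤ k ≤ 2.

We work with the vertex ordering a < b < c < d < e < f < g < h < i. The simplices of K, each written with vertices in increasing order, are:

  0-simplices (9): a, b, c, d, e, f, g, h, i
  1-simplices (27): ab, ac, ad, af, ag, ah, bc, bd, be, bg, bi, ce, cf, cg, ci, de, df, dh, di, ef, eg, eh, fh, fi, gh, gi, hi
  2-simplices (18): abc, abg, acf, adf, adh, agh, bci, bde, bdi, beg, cef, ceg, cgi, deh, dfi, efh, fhi, ghi

giving chain groups C_0 ≅ Z^9, C_1 ≅ Z^27, C_2 ≅ Z^18.

The boundary map ∂_1: C_1 → C_0 is given by ∂[p,q] = [q] − [p]. For instance
  ∂eg = g − e.
This gives a 9×27 integer matrix of rank 8; reducing to Smith normal form yields diagonal entries (1,1,1,1,1,1,1,1).

∂_2: C_2 → C_1 acts by ∂[p,q,r] = [q,r] − [p,r] + [p,q]. For instance
  ∂dfi = fi − di + df,
  ∂adh = dh − ah + ad.
The resulting 27×18 matrix has rank 18, and its Smith normal form has invariant factors (1,1,1,1,1,1,1,1,1,1,1,1,1,1,1,1,1,2).

From H_k ≅ ker(∂_k) / im(∂_{k+1}) we obtain:

  H_0: rank C_0 − rank ∂_1 = 9 − 8 = 1, and the invariant factors of ∂_1 are all 1, so H_0 ≅ Z.
  H_1: rank ker ∂_1 − rank ∂_2 = (27 − 8) − 18 = 1, and ∂_2 has invariant factor 2 > 1, so H_1 ≅ Z ⊕ Z/2.
  H_2: rank ker ∂_2 − rank ∂_3 = (18 − 18) − 0 = 0, and there is no ∂_3, so H_2 ≅ 0.

H_0 ≅ Z,  H_1 ≅ Z ⊕ Z/2,  H_2 = 0.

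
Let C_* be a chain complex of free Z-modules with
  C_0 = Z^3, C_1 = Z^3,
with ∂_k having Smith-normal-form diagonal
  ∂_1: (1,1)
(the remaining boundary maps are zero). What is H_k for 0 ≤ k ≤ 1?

H_0 = Z,  H_1 = Z.

H_0: b_0 = 3 − 0 − 2 = 1; torsion from ∂_1 factors > 1: none. So H_0 = Z.
H_1: b_1 = 3 − 2 − 0 = 1; torsion from ∂_2 factors > 1: none. So H_1 = Z.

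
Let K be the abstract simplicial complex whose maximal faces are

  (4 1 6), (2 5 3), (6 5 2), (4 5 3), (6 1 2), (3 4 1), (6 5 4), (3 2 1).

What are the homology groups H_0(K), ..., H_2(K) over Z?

We work with the vertex ordering 1 < 2 < 3 < 4 < 5 < 6. The simplices of K, each written with vertices in increasing order, are:

  0-simplices (6): [1], [2], [3], [4], [5], [6]
  1-simplices (12): [1,2], [1,3], [1,4], [1,6], [2,3], [2,5], [2,6], [3,4], [3,5], [4,5], [4,6], [5,6]
  2-simplices (8): [1,2,3], [1,2,6], [1,3,4], [1,4,6], [2,3,5], [2,5,6], [3,4,5], [4,5,6]

so the chain groups are C_0 ≅ Z^6, C_1 ≅ Z^12, C_2 ≅ Z^8.

The boundary map ∂_1: C_1 → C_0 maps an edge to its endpoints' difference, ∂[p,q] = q − p. For instance
  ∂[3,4] = [4] − [3].
The 6×12 boundary matrix has rank 5 and Smith normal form diag(1,1,1,1,1).

The boundary map ∂_2: C_2 → C_1 maps a triangle to the signed sum of its edges. For instance
  ∂[2,3,5] = [3,5] − [2,5] + [2,3],
  ∂[1,4,6] = [4,6] − [1,6] + [1,4].
As a 12×8 matrix over Z this has rank 7, with invariant factors (1,1,1,1,1,1,1).

Reading off H_k = ker ∂_k / im ∂_{k+1}:

  H_0: rank C_0 − rank ∂_1 = 6 − 5 = 1, and the invariant factors of ∂_1 are all 1, so H_0 = Z.
  H_1: rank ker ∂_1 − rank ∂_2 = (12 − 5) − 7 = 0, and the invariant factors of ∂_2 are all 1, so H_1 = 0.
  H_2: rank ker ∂_2 − rank ∂_3 = (8 − 7) − 0 = 1, and there is no ∂_3, so H_2 = Z.

As a check, the Euler characteristic is 6 − 12 + 8 = 2, which agrees with 1 − 0 + 1 = 2.

H_0 ≅ Z,  H_1 = 0,  H_2 ≅ Z.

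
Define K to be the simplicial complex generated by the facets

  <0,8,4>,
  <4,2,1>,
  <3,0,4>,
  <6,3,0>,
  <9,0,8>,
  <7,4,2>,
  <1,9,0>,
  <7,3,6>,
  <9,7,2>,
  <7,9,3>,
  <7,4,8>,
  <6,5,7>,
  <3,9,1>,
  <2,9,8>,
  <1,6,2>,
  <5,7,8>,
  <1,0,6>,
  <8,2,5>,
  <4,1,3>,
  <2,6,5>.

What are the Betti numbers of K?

Order the vertices as 0 < 1 < 2 < 3 < 4 < 5 < 6 < 7 < 8 < 9. Listing each simplex with vertices in this order, K has dimension 2 with simplices:

  0-simplices (10): [0], [1], [2], [3], [4], [5], [6], [7], [8], [9]
  1-simplices (30): (30 of them)
  2-simplices (20): (20 of them)

giving chain groups C_0 ≅ Z^10, C_1 ≅ Z^30, C_2 ≅ Z^20.

Boundary ∂_1: C_1 → C_0 is given by ∂[p,q] = [q] − [p].
This gives a 10×30 integer matrix of rank 9; reducing to Smith normal form yields diagonal entries (1,1,1,1,1,1,1,1,1).

The boundary map ∂_2: C_2 → C_1 acts by ∂[p,q,r] = [q,r] − [p,r] + [p,q]. For instance
  ∂[3,6,7] = [6,7] − [3,7] + [3,6],
  ∂[2,5,8] = [5,8] − [2,8] + [2,5].
This gives a 30×20 integer matrix of rank 20; reducing to Smith normal form yields diagonal entries (1,1,1,1,1,1,1,1,1,1,1,1,1,1,1,1,1,1,1,2).

From H_k ≅ ker(∂_k) / im(∂_{k+1}) we obtain:

  H_0: rank C_0 − rank ∂_1 = 10 − 9 = 1, and the invariant factors of ∂_1 are all 1, so H_0 ≅ Z.
  H_1: rank ker ∂_1 − rank ∂_2 = (30 − 9) − 20 = 1, and ∂_2 has invariant factor 2 > 1, so H_1 ≅ Z ⊕ Z/2.
  H_2: rank ker ∂_2 − rank ∂_3 = (20 − 20) − 0 = 0, and there is no ∂_3, so H_2 ≅ 0.

As a check, the Euler characteristic is 10 − 30 + 20 = 0, which agrees with 1 − 1 + 0 = 0.

Hence the Betti numbers are b_0 = 1, b_1 = 1, b_2 = 0.

b_0 = 1, b_1 = 1, b_2 = 0.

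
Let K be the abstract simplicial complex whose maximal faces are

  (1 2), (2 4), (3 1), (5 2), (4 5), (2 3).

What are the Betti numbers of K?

Order the vertices as 1 < 2 < 3 < 4 < 5. Listing each simplex with vertices in this order, K has dimension 1 with simplices:

  0-simplices (5): [1], [2], [3], [4], [5]
  1-simplices (6): [1,2], [1,3], [2,3], [2,4], [2,5], [4,5]

giving chain groups C_0 ≅ Z^5, C_1 ≅ Z^6.

∂_1: C_1 → C_0 maps an edge to its endpoints' difference, ∂[p,q] = q − p. For instance
  ∂[2,5] = [5] − [2].
This gives a 5×6 integer matrix of rank 4; reducing to Smith normal form yields diagonal entries (1,1,1,1).

Now H_k = ker ∂_k / im ∂_{k+1}, so:

  H_0: rank C_0 − rank ∂_1 = 5 − 4 = 1, and the invariant factors of ∂_1 are all 1, so H_0 ≅ Z.
  H_1: rank ker ∂_1 − rank ∂_2 = (6 − 4) − 0 = 2, and there is no ∂_2, so H_1 ≅ Z^2.

Hence the Betti numbers are b_0 = 1, b_1 = 2.

b_0 = 1, b_1 = 2.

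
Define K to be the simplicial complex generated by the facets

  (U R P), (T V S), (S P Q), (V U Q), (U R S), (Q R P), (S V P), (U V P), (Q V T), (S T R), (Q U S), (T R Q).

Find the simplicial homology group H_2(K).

H_2 = 0.

Take the total order P < Q < R < S < T < U < V on the vertex set. Then K (dimension 2) consists of the simplices:

  0-simplices (7): P, Q, R, S, T, U, V
  1-simplices (18): PQ, PR, PS, PU, PV, QR, QS, QT, QU, QV, RS, RT, RU, ST, SU, SV, TV, UV
  2-simplices (12): PQR, PQS, PRU, PSV, PUV, QRT, QSU, QTV, QUV, RST, RSU, STV

giving chain groups C_0 ≅ Z^7, C_1 ≅ Z^18, C_2 ≅ Z^12.

∂_1: C_1 → C_0 is given by ∂[p,q] = [q] − [p].
As a 7×18 matrix over Z this has rank 6, with invariant factors (1,1,1,1,1,1).

Boundary ∂_2: C_2 → C_1 acts by ∂[p,q,r] = [q,r] − [p,r] + [p,q]. For instance
  ∂QUV = UV − QV + QU,
  ∂PQR = QR − PR + PQ.
This gives a 18×12 integer matrix of rank 12; reducing to Smith normal form yields diagonal entries (1,1,1,1,1,1,1,1,1,1,1,2).

Reading off H_k = ker ∂_k / im ∂_{k+1}:

  H_2: rank ker ∂_2 − rank ∂_3 = (12 − 12) − 0 = 0, and there is no ∂_3, so H_2 ≅ 0.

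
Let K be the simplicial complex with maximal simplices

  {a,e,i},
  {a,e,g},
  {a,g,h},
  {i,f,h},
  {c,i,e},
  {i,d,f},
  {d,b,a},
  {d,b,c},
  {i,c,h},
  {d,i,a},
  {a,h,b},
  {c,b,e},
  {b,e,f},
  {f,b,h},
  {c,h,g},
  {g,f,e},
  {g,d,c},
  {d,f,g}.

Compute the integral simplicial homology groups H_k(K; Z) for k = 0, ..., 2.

Fix the vertex order a < b < c < d < e < f < g < h < i and write every simplex with vertices in increasing order. Then dim K = 2 and the simplices of K are:

  0-simplices (9): a, b, c, d, e, f, g, h, i
  1-simplices (27): ab, ad, ae, ag, ah, ai, bc, bd, be, bf, bh, cd, ce, cg, ch, ci, df, dg, di, ef, eg, ei, fg, fh, fi, gh, hi
  2-simplices (18): abd, abh, adi, aeg, aei, agh, bcd, bce, bef, bfh, cdg, cei, cgh, chi, dfg, dfi, efg, fhi

so the chain groups are C_0 ≅ Z^9, C_1 ≅ Z^27, C_2 ≅ Z^18.

Boundary ∂_1: C_1 → C_0 is given by ∂[p,q] = [q] − [p]. For instance
  ∂ci = i − c.
The 9×27 boundary matrix has rank 8 and Smith normal form diag(1,1,1,1,1,1,1,1).

∂_2: C_2 → C_1 acts by ∂[p,q,r] = [q,r] − [p,r] + [p,q]. For instance
  ∂efg = fg − eg + ef,
  ∂abh = bh − ah + ab.
The 27×18 boundary matrix has rank 17 and Smith normal form diag(1,1,1,1,1,1,1,1,1,1,1,1,1,1,1,1,1).

From H_k ≅ ker(∂_k) / im(∂_{k+1}) we obtain:

  H_0: rank C_0 − rank ∂_1 = 9 − 8 = 1, and the invariant factors of ∂_1 are all 1, so H_0 = Z.
  H_1: rank ker ∂_1 − rank ∂_2 = (27 − 8) − 17 = 2, and the invariant factors of ∂_2 are all 1, so H_1 = Z^2.
  H_2: rank ker ∂_2 − rank ∂_3 = (18 − 17) − 0 = 1, and there is no ∂_3, so H_2 = Z.

(K is a triangulation of the torus T^2.)

H_0 ≅ Z,  H_1 ≅ Z^2,  H_2 ≅ Z.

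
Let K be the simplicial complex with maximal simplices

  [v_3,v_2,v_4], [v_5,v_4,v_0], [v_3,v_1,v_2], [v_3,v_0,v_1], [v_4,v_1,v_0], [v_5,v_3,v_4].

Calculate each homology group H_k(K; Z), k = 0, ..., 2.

H_0 ≅ Z,  H_1 ≅ Z,  H_2 = 0.

Fix the vertex order v_0 < v_1 < v_2 < v_3 < v_4 < v_5 and write every simplex with vertices in increasing order. Then dim K = 2 and the simplices of K are:

  0-simplices (6): [v_0], [v_1], [v_2], [v_3], [v_4], [v_5]
  1-simplices (12): [v_0,v_1], [v_0,v_3], [v_0,v_4], [v_0,v_5], [v_1,v_2], [v_1,v_3], [v_1,v_4], [v_2,v_3], [v_2,v_4], [v_3,v_4], [v_3,v_5], [v_4,v_5]
  2-simplices (6): [v_0,v_1,v_3], [v_0,v_1,v_4], [v_0,v_4,v_5], [v_1,v_2,v_3], [v_2,v_3,v_4], [v_3,v_4,v_5]

giving chain groups C_0 ≅ Z^6, C_1 ≅ Z^12, C_2 ≅ Z^6.

The boundary map ∂_1: C_1 → C_0 is given by ∂[p,q] = [q] − [p].
As a 6×12 matrix over Z this has rank 5, with invariant factors (1,1,1,1,1).

Boundary ∂_2: C_2 → C_1 sends each 2-simplex [p,q,r] to [q,r] − [p,r] + [p,q]. For instance
  ∂[v_0,v_1,v_4] = [v_1,v_4] − [v_0,v_4] + [v_0,v_1],
  ∂[v_0,v_1,v_3] = [v_1,v_3] − [v_0,v_3] + [v_0,v_1].
This gives a 12×6 integer matrix of rank 6; reducing to Smith normal form yields diagonal entries (1,1,1,1,1,1).

From H_k ≅ ker(∂_k) / im(∂_{k+1}) we obtain:

  H_0: rank C_0 − rank ∂_1 = 6 − 5 = 1, and the invariant factors of ∂_1 are all 1, so H_0 = Z.
  H_1: rank ker ∂_1 − rank ∂_2 = (12 − 5) − 6 = 1, and the invariant factors of ∂_2 are all 1, so H_1 = Z.
  H_2: rank ker ∂_2 − rank ∂_3 = (6 − 6) − 0 = 0, and there is no ∂_3, so H_2 = 0.

As a check, the Euler characteristic is 6 − 12 + 6 = 0, which agrees with 1 − 1 + 0 = 0.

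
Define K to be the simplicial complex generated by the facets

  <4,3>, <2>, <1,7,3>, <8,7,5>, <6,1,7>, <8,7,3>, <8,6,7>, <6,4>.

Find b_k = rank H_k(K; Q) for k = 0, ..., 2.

Take the total order 1 < 2 < 3 < 4 < 5 < 6 < 7 < 8 on the vertex set. Then K (dimension 2) consists of the simplices:

  0-simplices (8): [1], [2], [3], [4], [5], [6], [7], [8]
  1-simplices (12): [1,3], [1,6], [1,7], [3,4], [3,7], [3,8], [4,6], [5,7], [5,8], [6,7], [6,8], [7,8]
  2-simplices (5): [1,3,7], [1,6,7], [3,7,8], [5,7,8], [6,7,8]

Hence C_0 ≅ Z^8, C_1 ≅ Z^12, C_2 ≅ Z^5.

The boundary map ∂_1: C_1 → C_0 maps an edge to its endpoints' difference, ∂[p,q] = q − p.
This gives a 8×12 integer matrix of rank 6; reducing to Smith normal form yields diagonal entries (1,1,1,1,1,1).

Boundary ∂_2: C_2 → C_1 acts by ∂[p,q,r] = [q,r] − [p,r] + [p,q]. For instance
  ∂[3,7,8] = [7,8] − [3,8] + [3,7],
  ∂[6,7,8] = [7,8] − [6,8] + [6,7].
As a 12×5 matrix over Z this has rank 5, with invariant factors (1,1,1,1,1).

From H_k ≅ ker(∂_k) / im(∂_{k+1}) we obtain:

  H_0: rank C_0 − rank ∂_1 = 8 − 6 = 2, and the invariant factors of ∂_1 are all 1, so H_0 = Z^2.
  H_1: rank ker ∂_1 − rank ∂_2 = (12 − 6) − 5 = 1, and the invariant factors of ∂_2 are all 1, so H_1 = Z.
  H_2: rank ker ∂_2 − rank ∂_3 = (5 − 5) − 0 = 0, and there is no ∂_3, so H_2 = 0.

Hence the Betti numbers are b_0 = 2, b_1 = 1, b_2 = 0.

b_0 = 2, b_1 = 1, b_2 = 0.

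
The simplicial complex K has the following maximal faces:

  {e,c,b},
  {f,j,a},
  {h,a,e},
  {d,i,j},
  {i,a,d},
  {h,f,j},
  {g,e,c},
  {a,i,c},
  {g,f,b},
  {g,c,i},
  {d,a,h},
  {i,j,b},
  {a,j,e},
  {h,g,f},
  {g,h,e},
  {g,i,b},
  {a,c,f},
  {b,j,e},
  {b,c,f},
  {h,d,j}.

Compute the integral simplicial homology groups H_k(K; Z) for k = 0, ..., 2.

H_0 = Z,  H_1 = Z ⊕ Z/2,  H_2 = 0.

Fix the vertex order a < b < c < d < e < f < g < h < i < j and write every simplex with vertices in increasing order. Then dim K = 2 and the simplices of K are:

  0-simplices (10): a, b, c, d, e, f, g, h, i, j
  1-simplices (30): ac, ad, ae, af, ah, ai, aj, bc, be, bf, bg, bi, bj, ce, cf, cg, ci, dh, di, dj, eg, eh, ej, fg, fh, fj, gh, gi, hj, ij
  2-simplices (20): acf, aci, adh, adi, aeh, aej, afj, bce, bcf, bej, bfg, bgi, bij, ceg, cgi, dhj, dij, egh, fgh, fhj

so the chain groups are C_0 ≅ Z^10, C_1 ≅ Z^30, C_2 ≅ Z^20.

The boundary map ∂_1: C_1 → C_0 maps an edge to its endpoints' difference, ∂[p,q] = q − p. For instance
  ∂ah = h − a.
This gives a 10×30 integer matrix of rank 9; reducing to Smith normal form yields diagonal entries (1,1,1,1,1,1,1,1,1).

The boundary map ∂_2: C_2 → C_1 maps a triangle to the signed sum of its edges. For instance
  ∂ceg = eg − cg + ce,
  ∂aeh = eh − ah + ae.
As a 30×20 matrix over Z this has rank 20, with invariant factors (1,1,1,1,1,1,1,1,1,1,1,1,1,1,1,1,1,1,1,2).

Reading off H_k = ker ∂_k / im ∂_{k+1}:

  H_0: rank C_0 − rank ∂_1 = 10 − 9 = 1, and the invariant factors of ∂_1 are all 1, so H_0 ≅ Z.
  H_1: rank ker ∂_1 − rank ∂_2 = (30 − 9) − 20 = 1, and ∂_2 has invariant factor 2 > 1, so H_1 ≅ Z ⊕ Z/2.
  H_2: rank ker ∂_2 − rank ∂_3 = (20 − 20) − 0 = 0, and there is no ∂_3, so H_2 ≅ 0.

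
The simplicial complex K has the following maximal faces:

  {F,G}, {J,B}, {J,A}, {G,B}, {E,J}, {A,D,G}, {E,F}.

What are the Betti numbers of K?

K has 7 vertices, 9 edges, 1 triangle.
rank ∂_0 = 0, rank ∂_1 = 6 ⇒ b_0 = 7 − 0 − 6 = 1; all invariant factors of ∂_1 are 1 so no torsion. So H_0 = Z.
rank ∂_1 = 6, rank ∂_2 = 1 ⇒ b_1 = 9 − 6 − 1 = 2; all invariant factors of ∂_2 are 1 so no torsion. So H_1 = Z^2.
rank ∂_2 = 1, rank ∂_3 = 0 ⇒ b_2 = 1 − 1 − 0 = 0. So H_2 = 0.

b_0 = 1, b_1 = 2, b_2 = 0.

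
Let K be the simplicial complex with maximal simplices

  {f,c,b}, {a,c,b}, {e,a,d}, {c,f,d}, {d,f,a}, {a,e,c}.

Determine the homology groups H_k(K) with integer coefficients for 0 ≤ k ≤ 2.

Order the vertices as a < b < c < d < e < f. Listing each simplex with vertices in this order, K has dimension 2 with simplices:

  0-simplices (6): a, b, c, d, e, f
  1-simplices (12): ab, ac, ad, ae, af, bc, bf, cd, ce, cf, de, df
  2-simplices (6): abc, ace, ade, adf, bcf, cdf

Hence C_0 ≅ Z^6, C_1 ≅ Z^12, C_2 ≅ Z^6.

The boundary map ∂_1: C_1 → C_0 sends each edge [p,q] (with p < q) to q − p.
This gives a 6×12 integer matrix of rank 5; reducing to Smith normal form yields diagonal entries (1,1,1,1,1).

∂_2: C_2 → C_1 acts by ∂[p,q,r] = [q,r] − [p,r] + [p,q]. For instance
  ∂abc = bc − ac + ab,
  ∂bcf = cf − bf + bc.
The resulting 12×6 matrix has rank 6, and its Smith normal form has invariant factors (1,1,1,1,1,1).

Now H_k = ker ∂_k / im ∂_{k+1}, so:

  H_0: rank C_0 − rank ∂_1 = 6 − 5 = 1, and the invariant factors of ∂_1 are all 1, so H_0 ≅ Z.
  H_1: rank ker ∂_1 − rank ∂_2 = (12 − 5) − 6 = 1, and the invariant factors of ∂_2 are all 1, so H_1 ≅ Z.
  H_2: rank ker ∂_2 − rank ∂_3 = (6 − 6) − 0 = 0, and there is no ∂_3, so H_2 ≅ 0.

H_0 = Z,  H_1 = Z,  H_2 = 0.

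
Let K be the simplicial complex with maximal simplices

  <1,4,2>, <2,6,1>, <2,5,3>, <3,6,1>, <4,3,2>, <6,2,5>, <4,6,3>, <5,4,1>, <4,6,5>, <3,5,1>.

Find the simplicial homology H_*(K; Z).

Order the vertices as 1 < 2 < 3 < 4 < 5 < 6. Listing each simplex with vertices in this order, K has dimension 2 with simplices:

  0-simplices (6): [1], [2], [3], [4], [5], [6]
  1-simplices (15): [1,2], [1,3], [1,4], [1,5], [1,6], [2,3], [2,4], [2,5], [2,6], [3,4], [3,5], [3,6], [4,5], [4,6], [5,6]
  2-simplices (10): [1,2,4], [1,2,6], [1,3,5], [1,3,6], [1,4,5], [2,3,4], [2,3,5], [2,5,6], [3,4,6], [4,5,6]

Hence C_0 ≅ Z^6, C_1 ≅ Z^15, C_2 ≅ Z^10.

∂_1: C_1 → C_0 sends each edge [p,q] (with p < q) to q − p. For instance
  ∂[2,6] = [6] − [2].
The 6×15 boundary matrix has rank 5 and Smith normal form diag(1,1,1,1,1).

∂_2: C_2 → C_1 maps a triangle to the signed sum of its edges. For instance
  ∂[1,2,6] = [2,6] − [1,6] + [1,2],
  ∂[1,3,6] = [3,6] − [1,6] + [1,3].
The 15×10 boundary matrix has rank 10 and Smith normal form diag(1,1,1,1,1,1,1,1,1,2).

Reading off H_k = ker ∂_k / im ∂_{k+1}:

  H_0: rank C_0 − rank ∂_1 = 6 − 5 = 1, and the invariant factors of ∂_1 are all 1, so H_0 ≅ Z.
  H_1: rank ker ∂_1 − rank ∂_2 = (15 − 5) − 10 = 0, and ∂_2 has invariant factor 2 > 1, so H_1 ≅ Z_2.
  H_2: rank ker ∂_2 − rank ∂_3 = (10 − 10) − 0 = 0, and there is no ∂_3, so H_2 ≅ 0.

H_0 ≅ Z,  H_1 ≅ Z_2,  H_2 = 0.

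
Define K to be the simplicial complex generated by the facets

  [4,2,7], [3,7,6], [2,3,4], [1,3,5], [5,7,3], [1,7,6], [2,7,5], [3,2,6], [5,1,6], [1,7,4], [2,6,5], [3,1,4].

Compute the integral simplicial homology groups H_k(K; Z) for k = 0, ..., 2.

Take the total order 1 < 2 < 3 < 4 < 5 < 6 < 7 on the vertex set. Then K (dimension 2) consists of the simplices:

  0-simplices (7): [1], [2], [3], [4], [5], [6], [7]
  1-simplices (18): [1,3], [1,4], [1,5], [1,6], [1,7], [2,3], [2,4], [2,5], [2,6], [2,7], [3,4], [3,5], [3,6], [3,7], [4,7], [5,6], [5,7], [6,7]
  2-simplices (12): [1,3,4], [1,3,5], [1,4,7], [1,5,6], [1,6,7], [2,3,4], [2,3,6], [2,4,7], [2,5,6], [2,5,7], [3,5,7], [3,6,7]

Hence C_0 ≅ Z^7, C_1 ≅ Z^18, C_2 ≅ Z^12.

Boundary ∂_1: C_1 → C_0 is given by ∂[p,q] = [q] − [p]. For instance
  ∂[5,6] = [6] − [5].
The 7×18 boundary matrix has rank 6 and Smith normal form diag(1,1,1,1,1,1).

∂_2: C_2 → C_1 sends each 2-simplex [p,q,r] to [q,r] − [p,r] + [p,q]. For instance
  ∂[2,5,7] = [5,7] − [2,7] + [2,5],
  ∂[3,6,7] = [6,7] − [3,7] + [3,6].
The resulting 18×12 matrix has rank 12, and its Smith normal form has invariant factors (1,1,1,1,1,1,1,1,1,1,1,2).

From H_k ≅ ker(∂_k) / im(∂_{k+1}) we obtain:

  H_0: rank C_0 − rank ∂_1 = 7 − 6 = 1, and the invariant factors of ∂_1 are all 1, so H_0 = Z.
  H_1: rank ker ∂_1 − rank ∂_2 = (18 − 6) − 12 = 0, and ∂_2 has invariant factor 2 > 1, so H_1 = Z_2.
  H_2: rank ker ∂_2 − rank ∂_3 = (12 − 12) − 0 = 0, and there is no ∂_3, so H_2 = 0.

H_0 ≅ Z,  H_1 ≅ Z_2,  H_2 = 0.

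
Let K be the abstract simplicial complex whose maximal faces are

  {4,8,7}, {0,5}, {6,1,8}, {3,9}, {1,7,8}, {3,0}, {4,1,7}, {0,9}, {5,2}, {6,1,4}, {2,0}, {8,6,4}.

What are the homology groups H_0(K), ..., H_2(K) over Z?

K has 10 vertices, 15 edges, 6 triangles.
rank ∂_0 = 0, rank ∂_1 = 8 ⇒ b_0 = 10 − 0 − 8 = 2; all invariant factors of ∂_1 are 1 so no torsion. So H_0 = Z^2.
rank ∂_1 = 8, rank ∂_2 = 5 ⇒ b_1 = 15 − 8 − 5 = 2; all invariant factors of ∂_2 are 1 so no torsion. So H_1 = Z^2.
rank ∂_2 = 5, rank ∂_3 = 0 ⇒ b_2 = 6 − 5 − 0 = 1. So H_2 = Z.

H_0 ≅ Z^2,  H_1 ≅ Z^2,  H_2 ≅ Z.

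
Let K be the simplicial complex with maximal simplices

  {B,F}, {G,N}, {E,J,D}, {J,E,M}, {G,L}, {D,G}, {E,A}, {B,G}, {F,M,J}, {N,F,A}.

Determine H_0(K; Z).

H_0 = Z.

Take the total order A < B < D < E < F < G < J < L < M < N on the vertex set. Then K (dimension 2) consists of the simplices:

  0-simplices (10): A, B, D, E, F, G, J, L, M, N
  1-simplices (16): AE, AF, AN, BF, BG, DE, DG, DJ, EJ, EM, FJ, FM, FN, GL, GN, JM
  2-simplices (4): AFN, DEJ, EJM, FJM

so the chain groups are C_0 ≅ Z^10, C_1 ≅ Z^16, C_2 ≅ Z^4.

The boundary map ∂_1: C_1 → C_0 sends each edge [p,q] (with p < q) to q − p.
As a 10×16 matrix over Z this has rank 9, with invariant factors (1,1,1,1,1,1,1,1,1).

∂_2: C_2 → C_1 maps a triangle to the signed sum of its edges. For instance
  ∂DEJ = EJ − DJ + DE,
  ∂AFN = FN − AN + AF.
This gives a 16×4 integer matrix of rank 4; reducing to Smith normal form yields diagonal entries (1,1,1,1).

Reading off H_k = ker ∂_k / im ∂_{k+1}:

  H_0: rank C_0 − rank ∂_1 = 10 − 9 = 1, and the invariant factors of ∂_1 are all 1, so H_0 = Z.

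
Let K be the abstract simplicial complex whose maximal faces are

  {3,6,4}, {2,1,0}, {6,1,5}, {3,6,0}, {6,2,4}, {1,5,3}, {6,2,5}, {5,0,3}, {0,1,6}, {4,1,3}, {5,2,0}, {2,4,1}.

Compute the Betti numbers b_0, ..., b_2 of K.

Order the vertices as 0 < 1 < 2 < 3 < 4 < 5 < 6. Listing each simplex with vertices in this order, K has dimension 2 with simplices:

  0-simplices (7): [0], [1], [2], [3], [4], [5], [6]
  1-simplices (18): [0,1], [0,2], [0,3], [0,5], [0,6], [1,2], [1,3], [1,4], [1,5], [1,6], [2,4], [2,5], [2,6], [3,4], [3,5], [3,6], [4,6], [5,6]
  2-simplices (12): [0,1,2], [0,1,6], [0,2,5], [0,3,5], [0,3,6], [1,2,4], [1,3,4], [1,3,5], [1,5,6], [2,4,6], [2,5,6], [3,4,6]

giving chain groups C_0 ≅ Z^7, C_1 ≅ Z^18, C_2 ≅ Z^12.

Boundary ∂_1: C_1 → C_0 sends each edge [p,q] (with p < q) to q − p.
The resulting 7×18 matrix has rank 6, and its Smith normal form has invariant factors (1,1,1,1,1,1).

The boundary map ∂_2: C_2 → C_1 maps a triangle to the signed sum of its edges. For instance
  ∂[1,5,6] = [5,6] − [1,6] + [1,5],
  ∂[0,2,5] = [2,5] − [0,5] + [0,2].
This gives a 18×12 integer matrix of rank 12; reducing to Smith normal form yields diagonal entries (1,1,1,1,1,1,1,1,1,1,1,2).

From H_k ≅ ker(∂_k) / im(∂_{k+1}) we obtain:

  H_0: rank C_0 − rank ∂_1 = 7 − 6 = 1, and the invariant factors of ∂_1 are all 1, so H_0 = Z.
  H_1: rank ker ∂_1 − rank ∂_2 = (18 − 6) − 12 = 0, and ∂_2 has invariant factor 2 > 1, so H_1 = Z/2.
  H_2: rank ker ∂_2 − rank ∂_3 = (12 − 12) − 0 = 0, and there is no ∂_3, so H_2 = 0.

(K is a triangulation of the real projective plane RP^2.)

Hence the Betti numbers are b_0 = 1, b_1 = 0, b_2 = 0.

b_0 = 1, b_1 = 0, b_2 = 0.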